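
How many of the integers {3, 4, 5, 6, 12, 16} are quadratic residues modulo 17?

2

(3/17) = -1 → non-residue.
(4/17) = +1 → QR.
(5/17) = -1 → non-residue.
(6/17) = -1 → non-residue.
(12/17) = -1 → non-residue.
(16/17) = +1 → QR.
Total quadratic residues among the 6: 2.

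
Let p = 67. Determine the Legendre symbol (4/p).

Pull out 2^2: since 67 ≡ 3 (mod 8), (2/67) = -1, so (2/67)^2 = +1.
Reached (1/67) = 1. Collecting the sign flips along the way, the symbol is +1.

1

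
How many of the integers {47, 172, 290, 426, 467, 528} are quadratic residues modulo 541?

(47/541) = +1 → QR.
(172/541) = +1 → QR.
(290/541) = +1 → QR.
(426/541) = +1 → QR.
(467/541) = +1 → QR.
(528/541) = -1 → non-residue.
Total quadratic residues among the 6: 5.

5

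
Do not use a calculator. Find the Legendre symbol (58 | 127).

-1

Euler's criterion: (58/127) ≡ 58^63 (mod 127).
58^2 ≡ 62 (mod 127)
58^4 ≡ 34 (mod 127)
58^8 ≡ 13 (mod 127)
58^16 ≡ 42 (mod 127)
58^32 ≡ 113 (mod 127)
58^63 = 58^(32+16+8+4+2+1) ≡ 126 (mod 127).
Result is 126 ≡ −1, so (58/127) = −1.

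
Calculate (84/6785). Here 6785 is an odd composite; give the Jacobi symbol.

-1

Pull out 2^2: since 6785 ≡ 1 (mod 8), (2/6785) = +1, so (2/6785)^2 = +1.
Reciprocity: 21 ≡ 1 and 6785 ≡ 1 (mod 4), so (21/6785) = +(6785/21).
Reduce top mod 21: now compute (2/21).
Pull out 2: since 21 ≡ 5 (mod 8), (2/21) = -1.
Reached (1/21) = 1. Collecting the sign flips along the way, the symbol is -1.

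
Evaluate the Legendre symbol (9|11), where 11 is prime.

1

Reciprocity: 9 ≡ 1 and 11 ≡ 3 (mod 4), so (9/11) = +(11/9).
Reduce top mod 9: now compute (2/9).
Pull out 2: since 9 ≡ 1 (mod 8), (2/9) = +1.
Reached (1/9) = 1. Collecting the sign flips along the way, the symbol is +1.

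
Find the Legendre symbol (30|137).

1

Pull out 2: since 137 ≡ 1 (mod 8), (2/137) = +1.
Reciprocity: 15 ≡ 3 and 137 ≡ 1 (mod 4), so (15/137) = +(137/15).
Reduce top mod 15: now compute (2/15).
Pull out 2: since 15 ≡ 7 (mod 8), (2/15) = +1.
Reached (1/15) = 1. Collecting the sign flips along the way, the symbol is +1.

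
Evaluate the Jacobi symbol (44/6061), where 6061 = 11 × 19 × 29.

Pull out 2^2: since 6061 ≡ 5 (mod 8), (2/6061) = -1, so (2/6061)^2 = +1.
Reciprocity: 11 ≡ 3 and 6061 ≡ 1 (mod 4), so (11/6061) = +(6061/11).
Reduce top mod 11: now compute (0/11).
Top reduces to 0: gcd > 1, so the symbol is 0.

0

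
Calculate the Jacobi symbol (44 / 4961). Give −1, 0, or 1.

Pull out 2^2: since 4961 ≡ 1 (mod 8), (2/4961) = +1, so (2/4961)^2 = +1.
Reciprocity: 11 ≡ 3 and 4961 ≡ 1 (mod 4), so (11/4961) = +(4961/11).
Reduce top mod 11: now compute (0/11).
Top reduces to 0: gcd > 1, so the symbol is 0.

0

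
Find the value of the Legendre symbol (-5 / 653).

-1

First reduce: -5 ≡ 648 (mod 653).
Pull out 2^3: since 653 ≡ 5 (mod 8), (2/653) = -1, so (2/653)^3 = -1.
Reciprocity: 81 ≡ 1 and 653 ≡ 1 (mod 4), so (81/653) = +(653/81).
Reduce top mod 81: now compute (5/81).
Reciprocity: 5 ≡ 1 and 81 ≡ 1 (mod 4), so (5/81) = +(81/5).
Reduce top mod 5: now compute (1/5).
Reached (1/5) = 1. Collecting the sign flips along the way, the symbol is -1.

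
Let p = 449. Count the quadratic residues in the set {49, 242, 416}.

2

(49/449) = +1 → QR.
(242/449) = +1 → QR.
(416/449) = -1 → non-residue.
Total quadratic residues among the 3: 2.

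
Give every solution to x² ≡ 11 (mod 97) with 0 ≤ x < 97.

37, 60

97 ≡ 1 (mod 4), so we find a root by search.
Trying successive values, 37² = 1369 ≡ 11 (mod 97). The other root is 97 − 37 = 60.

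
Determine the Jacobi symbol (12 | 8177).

Pull out 2^2: since 8177 ≡ 1 (mod 8), (2/8177) = +1, so (2/8177)^2 = +1.
Reciprocity: 3 ≡ 3 and 8177 ≡ 1 (mod 4), so (3/8177) = +(8177/3).
Reduce top mod 3: now compute (2/3).
Pull out 2: since 3 ≡ 3 (mod 8), (2/3) = -1.
Reached (1/3) = 1. Collecting the sign flips along the way, the symbol is -1.

-1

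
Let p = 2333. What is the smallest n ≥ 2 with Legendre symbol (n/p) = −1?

(2/2333) = −1, so 2 is the smallest positive non-residue mod 2333.

2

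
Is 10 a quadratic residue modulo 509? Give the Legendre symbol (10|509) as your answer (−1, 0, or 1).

-1

Pull out 2: since 509 ≡ 5 (mod 8), (2/509) = -1.
Reciprocity: 5 ≡ 1 and 509 ≡ 1 (mod 4), so (5/509) = +(509/5).
Reduce top mod 5: now compute (4/5).
Pull out 2^2: since 5 ≡ 5 (mod 8), (2/5) = -1, so (2/5)^2 = +1.
Reached (1/5) = 1. Collecting the sign flips along the way, the symbol is -1.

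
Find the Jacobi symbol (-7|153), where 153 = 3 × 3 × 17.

-1

First reduce: -7 ≡ 146 (mod 153).
Pull out 2: since 153 ≡ 1 (mod 8), (2/153) = +1.
Reciprocity: 73 ≡ 1 and 153 ≡ 1 (mod 4), so (73/153) = +(153/73).
Reduce top mod 73: now compute (7/73).
Reciprocity: 7 ≡ 3 and 73 ≡ 1 (mod 4), so (7/73) = +(73/7).
Reduce top mod 7: now compute (3/7).
Reciprocity: 3 ≡ 3 and 7 ≡ 3 (mod 4), so (3/7) = −(7/3).
Reduce top mod 3: now compute (1/3).
Reached (1/3) = 1. Collecting the sign flips along the way, the symbol is -1.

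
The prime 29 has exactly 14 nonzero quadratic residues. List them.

Square k = 1,…,14 (k and 29−k give the same square):
1²=1, 2²=4, 3²=9, 4²=16, 5²=25, 6²≡7, 7²≡20, 8²≡6, 9²≡23, 10²≡13, 11²≡5, 12²≡28, 13²≡24, 14²≡22 (mod 29).
So the quadratic residues mod 29 are {1, 4, 5, 6, 7, 9, 13, 16, 20, 22, 23, 24, 25, 28}.

1,4,5,6,7,9,13,16,20,22,23,24,25,28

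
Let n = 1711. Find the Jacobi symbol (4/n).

Pull out 2^2: since 1711 ≡ 7 (mod 8), (2/1711) = +1, so (2/1711)^2 = +1.
Reached (1/1711) = 1. Collecting the sign flips along the way, the symbol is +1.

1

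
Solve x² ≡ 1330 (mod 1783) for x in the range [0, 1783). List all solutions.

Since 1783 ≡ 3 (mod 4), a square root of 1330 is 1330^((1783+1)/4) = 1330^446 mod 1783.
Repeated squaring: 1330^2≡164, 1330^4≡151, 1330^8≡1405, 1330^16≡244, 1330^32≡697, 1330^64≡833, 1330^128≡302, 1330^256≡271 (mod 1783).
1330^446 = 1330^(256+128+32+16+8+4+2) ≡ 1063 (mod 1783).
Check: 1063² = 1129969 ≡ 1330 (mod 1783). The two roots are 720 and 1063.

720, 1063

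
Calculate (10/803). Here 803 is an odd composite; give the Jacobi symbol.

Pull out 2: since 803 ≡ 3 (mod 8), (2/803) = -1.
Reciprocity: 5 ≡ 1 and 803 ≡ 3 (mod 4), so (5/803) = +(803/5).
Reduce top mod 5: now compute (3/5).
Reciprocity: 3 ≡ 3 and 5 ≡ 1 (mod 4), so (3/5) = +(5/3).
Reduce top mod 3: now compute (2/3).
Pull out 2: since 3 ≡ 3 (mod 8), (2/3) = -1.
Reached (1/3) = 1. Collecting the sign flips along the way, the symbol is +1.

1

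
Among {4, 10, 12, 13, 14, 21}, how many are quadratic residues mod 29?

2

(4/29) = +1 → QR.
(10/29) = -1 → non-residue.
(12/29) = -1 → non-residue.
(13/29) = +1 → QR.
(14/29) = -1 → non-residue.
(21/29) = -1 → non-residue.
Total quadratic residues among the 6: 2.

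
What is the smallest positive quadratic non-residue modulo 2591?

(2/2591) = +1, so 2 is a residue.
(3/2591) = +1, so 3 is a residue.
(4/2591) = +1, so 4 is a residue.
(5/2591) = +1, so 5 is a residue.
(6/2591) = +1, so 6 is a residue.
(7/2591) = −1, so 7 is the smallest positive non-residue mod 2591.

7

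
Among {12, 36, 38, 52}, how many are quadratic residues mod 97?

2

(12/97) = +1 → QR.
(36/97) = +1 → QR.
(38/97) = -1 → non-residue.
(52/97) = -1 → non-residue.
Total quadratic residues among the 4: 2.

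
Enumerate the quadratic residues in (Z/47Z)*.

1,2,3,4,6,7,8,9,12,14,16,17,18,21,24,25,27,28,32,34,36,37,42

Square k = 1,…,23 (k and 47−k give the same square):
1²=1, 2²=4, 3²=9, 4²=16, 5²=25, 6²=36, 7²≡2, 8²≡17, 9²≡34, 10²≡6, 11²≡27, 12²≡3, 13²≡28, 14²≡8, 15²≡37, 16²≡21, 17²≡7, 18²≡42, 19²≡32, 20²≡24, 21²≡18, 22²≡14, 23²≡12 (mod 47).
So the quadratic residues mod 47 are {1, 2, 3, 4, 6, 7, 8, 9, 12, 14, 16, 17, 18, 21, 24, 25, 27, 28, 32, 34, 36, 37, 42}.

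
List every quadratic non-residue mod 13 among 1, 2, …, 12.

2,5,6,7,8,11

Square k = 1,…,6 (k and 13−k give the same square):
1²=1, 2²=4, 3²=9, 4²≡3, 5²≡12, 6²≡10 (mod 13).
The residues are {1, 3, 4, 9, 10, 12}; the non-residues are the remaining 6 nonzero classes.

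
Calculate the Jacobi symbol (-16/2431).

First reduce: -16 ≡ 2415 (mod 2431).
Reciprocity: 2415 ≡ 3 and 2431 ≡ 3 (mod 4), so (2415/2431) = −(2431/2415).
Reduce top mod 2415: now compute (16/2415).
Pull out 2^4: since 2415 ≡ 7 (mod 8), (2/2415) = +1, so (2/2415)^4 = +1.
Reached (1/2415) = 1. Collecting the sign flips along the way, the symbol is -1.

-1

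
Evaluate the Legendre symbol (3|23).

1

Euler's criterion: (3/23) ≡ 3^11 (mod 23).
3^2 ≡ 9 (mod 23)
3^4 ≡ 12 (mod 23)
3^8 ≡ 6 (mod 23)
3^11 = 3^(8+2+1) ≡ 1 (mod 23).
Result is 1, so (3/23) = 1.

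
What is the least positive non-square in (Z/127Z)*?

3

(2/127) = +1, so 2 is a residue.
(3/127) = −1, so 3 is the smallest positive non-residue mod 127.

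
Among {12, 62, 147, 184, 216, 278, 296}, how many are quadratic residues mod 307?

4

(12/307) = -1 → non-residue.
(62/307) = +1 → QR.
(147/307) = -1 → non-residue.
(184/307) = +1 → QR.
(216/307) = +1 → QR.
(278/307) = +1 → QR.
(296/307) = -1 → non-residue.
Total quadratic residues among the 7: 4.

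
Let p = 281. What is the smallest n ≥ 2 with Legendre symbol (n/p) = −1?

(2/281) = +1, so 2 is a residue.
(3/281) = −1, so 3 is the smallest positive non-residue mod 281.

3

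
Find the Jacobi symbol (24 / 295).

Pull out 2^3: since 295 ≡ 7 (mod 8), (2/295) = +1, so (2/295)^3 = +1.
Reciprocity: 3 ≡ 3 and 295 ≡ 3 (mod 4), so (3/295) = −(295/3).
Reduce top mod 3: now compute (1/3).
Reached (1/3) = 1. Collecting the sign flips along the way, the symbol is -1.

-1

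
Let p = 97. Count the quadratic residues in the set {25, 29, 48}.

2

(25/97) = +1 → QR.
(29/97) = -1 → non-residue.
(48/97) = +1 → QR.
Total quadratic residues among the 3: 2.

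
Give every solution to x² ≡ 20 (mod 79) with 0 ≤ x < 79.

Since 79 ≡ 3 (mod 4), a square root of 20 is 20^((79+1)/4) = 20^20 mod 79.
Repeated squaring: 20^2≡5, 20^4≡25, 20^8≡72, 20^16≡49 (mod 79).
20^20 = 20^(16+4) ≡ 40 (mod 79).
Check: 40² = 1600 ≡ 20 (mod 79). The two roots are 39 and 40.

39, 40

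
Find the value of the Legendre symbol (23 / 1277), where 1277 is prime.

Reciprocity: 23 ≡ 3 and 1277 ≡ 1 (mod 4), so (23/1277) = +(1277/23).
Reduce top mod 23: now compute (12/23).
Pull out 2^2: since 23 ≡ 7 (mod 8), (2/23) = +1, so (2/23)^2 = +1.
Reciprocity: 3 ≡ 3 and 23 ≡ 3 (mod 4), so (3/23) = −(23/3).
Reduce top mod 3: now compute (2/3).
Pull out 2: since 3 ≡ 3 (mod 8), (2/3) = -1.
Reached (1/3) = 1. Collecting the sign flips along the way, the symbol is +1.

1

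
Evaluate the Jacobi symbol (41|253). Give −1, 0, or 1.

Reciprocity: 41 ≡ 1 and 253 ≡ 1 (mod 4), so (41/253) = +(253/41).
Reduce top mod 41: now compute (7/41).
Reciprocity: 7 ≡ 3 and 41 ≡ 1 (mod 4), so (7/41) = +(41/7).
Reduce top mod 7: now compute (6/7).
Pull out 2: since 7 ≡ 7 (mod 8), (2/7) = +1.
Reciprocity: 3 ≡ 3 and 7 ≡ 3 (mod 4), so (3/7) = −(7/3).
Reduce top mod 3: now compute (1/3).
Reached (1/3) = 1. Collecting the sign flips along the way, the symbol is -1.

-1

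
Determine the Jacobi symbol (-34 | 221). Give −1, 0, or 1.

First reduce: -34 ≡ 187 (mod 221).
Reciprocity: 187 ≡ 3 and 221 ≡ 1 (mod 4), so (187/221) = +(221/187).
Reduce top mod 187: now compute (34/187).
Pull out 2: since 187 ≡ 3 (mod 8), (2/187) = -1.
Reciprocity: 17 ≡ 1 and 187 ≡ 3 (mod 4), so (17/187) = +(187/17).
Reduce top mod 17: now compute (0/17).
Top reduces to 0: gcd > 1, so the symbol is 0.

0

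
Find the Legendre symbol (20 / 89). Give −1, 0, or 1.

Euler's criterion: (20/89) ≡ 20^44 (mod 89).
20^2 ≡ 44 (mod 89)
20^4 ≡ 67 (mod 89)
20^8 ≡ 39 (mod 89)
20^16 ≡ 8 (mod 89)
20^32 ≡ 64 (mod 89)
20^44 = 20^(32+8+4) ≡ 1 (mod 89).
Result is 1, so (20/89) = 1.

1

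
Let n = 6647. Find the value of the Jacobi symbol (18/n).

1

Pull out 2: since 6647 ≡ 7 (mod 8), (2/6647) = +1.
Reciprocity: 9 ≡ 1 and 6647 ≡ 3 (mod 4), so (9/6647) = +(6647/9).
Reduce top mod 9: now compute (5/9).
Reciprocity: 5 ≡ 1 and 9 ≡ 1 (mod 4), so (5/9) = +(9/5).
Reduce top mod 5: now compute (4/5).
Pull out 2^2: since 5 ≡ 5 (mod 8), (2/5) = -1, so (2/5)^2 = +1.
Reached (1/5) = 1. Collecting the sign flips along the way, the symbol is +1.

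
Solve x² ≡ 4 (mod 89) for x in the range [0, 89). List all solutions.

89 ≡ 1 (mod 4), so we find a root by search.
Trying successive values, 2² = 4 ≡ 4 (mod 89). The other root is 89 − 2 = 87.

2, 87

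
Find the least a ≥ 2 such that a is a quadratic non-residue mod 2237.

2

(2/2237) = −1, so 2 is the smallest positive non-residue mod 2237.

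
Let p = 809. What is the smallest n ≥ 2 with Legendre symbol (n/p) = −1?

(2/809) = +1, so 2 is a residue.
(3/809) = −1, so 3 is the smallest positive non-residue mod 809.

3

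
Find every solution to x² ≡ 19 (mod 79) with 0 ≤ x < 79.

Since 79 ≡ 3 (mod 4), a square root of 19 is 19^((79+1)/4) = 19^20 mod 79.
Repeated squaring: 19^2≡45, 19^4≡50, 19^8≡51, 19^16≡73 (mod 79).
19^20 = 19^(16+4) ≡ 16 (mod 79).
Check: 16² = 256 ≡ 19 (mod 79). The two roots are 16 and 63.

16, 63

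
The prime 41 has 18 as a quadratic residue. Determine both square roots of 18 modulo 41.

41 ≡ 1 (mod 4), so we find a root by search.
Trying successive values, 10² = 100 ≡ 18 (mod 41). The other root is 41 − 10 = 31.

10, 31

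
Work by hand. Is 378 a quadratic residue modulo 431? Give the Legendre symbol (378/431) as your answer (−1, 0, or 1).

-1

Pull out 2: since 431 ≡ 7 (mod 8), (2/431) = +1.
Reciprocity: 189 ≡ 1 and 431 ≡ 3 (mod 4), so (189/431) = +(431/189).
Reduce top mod 189: now compute (53/189).
Reciprocity: 53 ≡ 1 and 189 ≡ 1 (mod 4), so (53/189) = +(189/53).
Reduce top mod 53: now compute (30/53).
Pull out 2: since 53 ≡ 5 (mod 8), (2/53) = -1.
Reciprocity: 15 ≡ 3 and 53 ≡ 1 (mod 4), so (15/53) = +(53/15).
Reduce top mod 15: now compute (8/15).
Pull out 2^3: since 15 ≡ 7 (mod 8), (2/15) = +1, so (2/15)^3 = +1.
Reached (1/15) = 1. Collecting the sign flips along the way, the symbol is -1.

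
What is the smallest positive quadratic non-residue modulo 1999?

(2/1999) = +1, so 2 is a residue.
(3/1999) = −1, so 3 is the smallest positive non-residue mod 1999.

3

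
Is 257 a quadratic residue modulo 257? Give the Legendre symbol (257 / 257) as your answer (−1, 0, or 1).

First reduce: 257 ≡ 0 (mod 257).
Top reduces to 0: gcd > 1, so the symbol is 0.

0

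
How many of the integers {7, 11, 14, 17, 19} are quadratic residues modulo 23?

(7/23) = -1 → non-residue.
(11/23) = -1 → non-residue.
(14/23) = -1 → non-residue.
(17/23) = -1 → non-residue.
(19/23) = -1 → non-residue.
Total quadratic residues among the 5: 0.

0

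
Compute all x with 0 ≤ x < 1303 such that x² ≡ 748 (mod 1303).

Since 1303 ≡ 3 (mod 4), a square root of 748 is 748^((1303+1)/4) = 748^326 mod 1303.
Repeated squaring: 748^2≡517, 748^4≡174, 748^8≡307, 748^16≡433, 748^32≡1160, 748^64≡904, 748^128≡235, 748^256≡499 (mod 1303).
748^326 = 748^(256+64+4+2) ≡ 128 (mod 1303).
Check: 128² = 16384 ≡ 748 (mod 1303). The two roots are 128 and 1175.

128, 1175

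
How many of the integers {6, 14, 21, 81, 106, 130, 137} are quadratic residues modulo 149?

(6/149) = +1 → QR.
(14/149) = -1 → non-residue.
(21/149) = -1 → non-residue.
(81/149) = +1 → QR.
(106/149) = -1 → non-residue.
(130/149) = +1 → QR.
(137/149) = -1 → non-residue.
Total quadratic residues among the 7: 3.

3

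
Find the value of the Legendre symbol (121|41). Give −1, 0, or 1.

First reduce: 121 ≡ 39 (mod 41).
Reciprocity: 39 ≡ 3 and 41 ≡ 1 (mod 4), so (39/41) = +(41/39).
Reduce top mod 39: now compute (2/39).
Pull out 2: since 39 ≡ 7 (mod 8), (2/39) = +1.
Reached (1/39) = 1. Collecting the sign flips along the way, the symbol is +1.

1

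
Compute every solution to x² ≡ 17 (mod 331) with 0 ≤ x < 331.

103, 228

Since 331 ≡ 3 (mod 4), a square root of 17 is 17^((331+1)/4) = 17^83 mod 331.
Repeated squaring: 17^2≡289, 17^4≡109, 17^8≡296, 17^16≡232, 17^32≡202, 17^64≡91 (mod 331).
17^83 = 17^(64+16+2+1) ≡ 103 (mod 331).
Check: 103² = 10609 ≡ 17 (mod 331). The two roots are 103 and 228.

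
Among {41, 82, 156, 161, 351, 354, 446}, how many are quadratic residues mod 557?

(41/557) = -1 → non-residue.
(82/557) = +1 → QR.
(156/557) = +1 → QR.
(161/557) = -1 → non-residue.
(351/557) = +1 → QR.
(354/557) = +1 → QR.
(446/557) = +1 → QR.
Total quadratic residues among the 7: 5.

5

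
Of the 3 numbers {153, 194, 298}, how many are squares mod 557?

(153/557) = +1 → QR.
(194/557) = -1 → non-residue.
(298/557) = -1 → non-residue.
Total quadratic residues among the 3: 1.

1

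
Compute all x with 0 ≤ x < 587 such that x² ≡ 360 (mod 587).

Since 587 ≡ 3 (mod 4), a square root of 360 is 360^((587+1)/4) = 360^147 mod 587.
Repeated squaring: 360^2≡460, 360^4≡280, 360^8≡329, 360^16≡233, 360^32≡285, 360^64≡219, 360^128≡414 (mod 587).
360^147 = 360^(128+16+2+1) ≡ 477 (mod 587).
Check: 477² = 227529 ≡ 360 (mod 587). The two roots are 110 and 477.

110, 477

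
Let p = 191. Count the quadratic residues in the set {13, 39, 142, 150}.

3

(13/191) = +1 → QR.
(39/191) = +1 → QR.
(142/191) = -1 → non-residue.
(150/191) = +1 → QR.
Total quadratic residues among the 4: 3.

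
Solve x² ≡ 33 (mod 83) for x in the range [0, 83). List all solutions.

38, 45

Since 83 ≡ 3 (mod 4), a square root of 33 is 33^((83+1)/4) = 33^21 mod 83.
Repeated squaring: 33^2≡10, 33^4≡17, 33^8≡40, 33^16≡23 (mod 83).
33^21 = 33^(16+4+1) ≡ 38 (mod 83).
Check: 38² = 1444 ≡ 33 (mod 83). The two roots are 38 and 45.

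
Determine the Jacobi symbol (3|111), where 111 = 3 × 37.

Reciprocity: 3 ≡ 3 and 111 ≡ 3 (mod 4), so (3/111) = −(111/3).
Reduce top mod 3: now compute (0/3).
Top reduces to 0: gcd > 1, so the symbol is 0.

0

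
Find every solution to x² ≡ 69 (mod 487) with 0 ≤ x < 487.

Since 487 ≡ 3 (mod 4), a square root of 69 is 69^((487+1)/4) = 69^122 mod 487.
Repeated squaring: 69^2≡378, 69^4≡193, 69^8≡237, 69^16≡164, 69^32≡111, 69^64≡146 (mod 487).
69^122 = 69^(64+32+16+8+2) ≡ 407 (mod 487).
Check: 407² = 165649 ≡ 69 (mod 487). The two roots are 80 and 407.

80, 407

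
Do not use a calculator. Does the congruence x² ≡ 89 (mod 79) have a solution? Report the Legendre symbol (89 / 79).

1

First reduce: 89 ≡ 10 (mod 79).
Pull out 2: since 79 ≡ 7 (mod 8), (2/79) = +1.
Reciprocity: 5 ≡ 1 and 79 ≡ 3 (mod 4), so (5/79) = +(79/5).
Reduce top mod 5: now compute (4/5).
Pull out 2^2: since 5 ≡ 5 (mod 8), (2/5) = -1, so (2/5)^2 = +1.
Reached (1/5) = 1. Collecting the sign flips along the way, the symbol is +1.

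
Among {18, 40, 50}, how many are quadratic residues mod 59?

0

(18/59) = -1 → non-residue.
(40/59) = -1 → non-residue.
(50/59) = -1 → non-residue.
Total quadratic residues among the 3: 0.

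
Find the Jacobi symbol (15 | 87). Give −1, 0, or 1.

Reciprocity: 15 ≡ 3 and 87 ≡ 3 (mod 4), so (15/87) = −(87/15).
Reduce top mod 15: now compute (12/15).
Pull out 2^2: since 15 ≡ 7 (mod 8), (2/15) = +1, so (2/15)^2 = +1.
Reciprocity: 3 ≡ 3 and 15 ≡ 3 (mod 4), so (3/15) = −(15/3).
Reduce top mod 3: now compute (0/3).
Top reduces to 0: gcd > 1, so the symbol is 0.

0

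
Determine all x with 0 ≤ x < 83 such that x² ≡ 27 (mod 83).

39, 44

Since 83 ≡ 3 (mod 4), a square root of 27 is 27^((83+1)/4) = 27^21 mod 83.
Repeated squaring: 27^2≡65, 27^4≡75, 27^8≡64, 27^16≡29 (mod 83).
27^21 = 27^(16+4+1) ≡ 44 (mod 83).
Check: 44² = 1936 ≡ 27 (mod 83). The two roots are 39 and 44.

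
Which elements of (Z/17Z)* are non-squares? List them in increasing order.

Square k = 1,…,8 (k and 17−k give the same square):
1²=1, 2²=4, 3²=9, 4²=16, 5²≡8, 6²≡2, 7²≡15, 8²≡13 (mod 17).
The residues are {1, 2, 4, 8, 9, 13, 15, 16}; the non-residues are the remaining 8 nonzero classes.

3, 5, 6, 7, 10, 11, 12, 14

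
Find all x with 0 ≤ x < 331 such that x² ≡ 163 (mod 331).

34, 297

Since 331 ≡ 3 (mod 4), a square root of 163 is 163^((331+1)/4) = 163^83 mod 331.
Repeated squaring: 163^2≡89, 163^4≡308, 163^8≡198, 163^16≡146, 163^32≡132, 163^64≡212 (mod 331).
163^83 = 163^(64+16+2+1) ≡ 297 (mod 331).
Check: 297² = 88209 ≡ 163 (mod 331). The two roots are 34 and 297.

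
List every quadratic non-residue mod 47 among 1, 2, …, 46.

Square k = 1,…,23 (k and 47−k give the same square):
1²=1, 2²=4, 3²=9, 4²=16, 5²=25, 6²=36, 7²≡2, 8²≡17, 9²≡34, 10²≡6, 11²≡27, 12²≡3, 13²≡28, 14²≡8, 15²≡37, 16²≡21, 17²≡7, 18²≡42, 19²≡32, 20²≡24, 21²≡18, 22²≡14, 23²≡12 (mod 47).
The residues are {1, 2, 3, 4, 6, 7, 8, 9, 12, 14, 16, 17, 18, 21, 24, 25, 27, 28, 32, 34, 36, 37, 42}; the non-residues are the remaining 23 nonzero classes.

5 10 11 13 15 19 20 22 23 26 29 30 31 33 35 38 39 40 41 43 44 45 46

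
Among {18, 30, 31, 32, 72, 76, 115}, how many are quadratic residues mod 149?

3

(18/149) = -1 → non-residue.
(30/149) = +1 → QR.
(31/149) = +1 → QR.
(32/149) = -1 → non-residue.
(72/149) = -1 → non-residue.
(76/149) = +1 → QR.
(115/149) = -1 → non-residue.
Total quadratic residues among the 7: 3.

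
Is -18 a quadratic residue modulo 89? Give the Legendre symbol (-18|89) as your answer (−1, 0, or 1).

1

First reduce: -18 ≡ 71 (mod 89).
Reciprocity: 71 ≡ 3 and 89 ≡ 1 (mod 4), so (71/89) = +(89/71).
Reduce top mod 71: now compute (18/71).
Pull out 2: since 71 ≡ 7 (mod 8), (2/71) = +1.
Reciprocity: 9 ≡ 1 and 71 ≡ 3 (mod 4), so (9/71) = +(71/9).
Reduce top mod 9: now compute (8/9).
Pull out 2^3: since 9 ≡ 1 (mod 8), (2/9) = +1, so (2/9)^3 = +1.
Reached (1/9) = 1. Collecting the sign flips along the way, the symbol is +1.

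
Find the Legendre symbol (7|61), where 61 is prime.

Reciprocity: 7 ≡ 3 and 61 ≡ 1 (mod 4), so (7/61) = +(61/7).
Reduce top mod 7: now compute (5/7).
Reciprocity: 5 ≡ 1 and 7 ≡ 3 (mod 4), so (5/7) = +(7/5).
Reduce top mod 5: now compute (2/5).
Pull out 2: since 5 ≡ 5 (mod 8), (2/5) = -1.
Reached (1/5) = 1. Collecting the sign flips along the way, the symbol is -1.

-1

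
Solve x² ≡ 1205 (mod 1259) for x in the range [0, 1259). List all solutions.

Since 1259 ≡ 3 (mod 4), a square root of 1205 is 1205^((1259+1)/4) = 1205^315 mod 1259.
Repeated squaring: 1205^2≡398, 1205^4≡1029, 1205^8≡22, 1205^16≡484, 1205^32≡82, 1205^64≡429, 1205^128≡227, 1205^256≡1169 (mod 1259).
1205^315 = 1205^(256+32+16+8+2+1) ≡ 79 (mod 1259).
Check: 79² = 6241 ≡ 1205 (mod 1259). The two roots are 79 and 1180.

79, 1180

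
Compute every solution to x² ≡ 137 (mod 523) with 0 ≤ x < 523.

259, 264

Since 523 ≡ 3 (mod 4), a square root of 137 is 137^((523+1)/4) = 137^131 mod 523.
Repeated squaring: 137^2≡464, 137^4≡343, 137^8≡497, 137^16≡153, 137^32≡397, 137^64≡186, 137^128≡78 (mod 523).
137^131 = 137^(128+2+1) ≡ 264 (mod 523).
Check: 264² = 69696 ≡ 137 (mod 523). The two roots are 259 and 264.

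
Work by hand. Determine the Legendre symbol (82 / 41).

0

First reduce: 82 ≡ 0 (mod 41).
Top reduces to 0: gcd > 1, so the symbol is 0.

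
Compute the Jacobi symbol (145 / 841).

0

Reciprocity: 145 ≡ 1 and 841 ≡ 1 (mod 4), so (145/841) = +(841/145).
Reduce top mod 145: now compute (116/145).
Pull out 2^2: since 145 ≡ 1 (mod 8), (2/145) = +1, so (2/145)^2 = +1.
Reciprocity: 29 ≡ 1 and 145 ≡ 1 (mod 4), so (29/145) = +(145/29).
Reduce top mod 29: now compute (0/29).
Top reduces to 0: gcd > 1, so the symbol is 0.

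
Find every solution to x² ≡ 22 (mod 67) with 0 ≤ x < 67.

Since 67 ≡ 3 (mod 4), a square root of 22 is 22^((67+1)/4) = 22^17 mod 67.
Repeated squaring: 22^2≡15, 22^4≡24, 22^8≡40, 22^16≡59 (mod 67).
22^17 = 22^(16+1) ≡ 25 (mod 67).
Check: 25² = 625 ≡ 22 (mod 67). The two roots are 25 and 42.

25, 42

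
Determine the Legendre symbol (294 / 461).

Pull out 2: since 461 ≡ 5 (mod 8), (2/461) = -1.
Reciprocity: 147 ≡ 3 and 461 ≡ 1 (mod 4), so (147/461) = +(461/147).
Reduce top mod 147: now compute (20/147).
Pull out 2^2: since 147 ≡ 3 (mod 8), (2/147) = -1, so (2/147)^2 = +1.
Reciprocity: 5 ≡ 1 and 147 ≡ 3 (mod 4), so (5/147) = +(147/5).
Reduce top mod 5: now compute (2/5).
Pull out 2: since 5 ≡ 5 (mod 8), (2/5) = -1.
Reached (1/5) = 1. Collecting the sign flips along the way, the symbol is +1.

1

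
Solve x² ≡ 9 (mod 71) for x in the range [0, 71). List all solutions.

3, 68

Since 71 ≡ 3 (mod 4), a square root of 9 is 9^((71+1)/4) = 9^18 mod 71.
Repeated squaring: 9^2≡10, 9^4≡29, 9^8≡60, 9^16≡50 (mod 71).
9^18 = 9^(16+2) ≡ 3 (mod 71).
Check: 3² = 9 ≡ 9 (mod 71). The two roots are 3 and 68.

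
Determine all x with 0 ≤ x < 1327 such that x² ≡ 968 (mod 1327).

Since 1327 ≡ 3 (mod 4), a square root of 968 is 968^((1327+1)/4) = 968^332 mod 1327.
Repeated squaring: 968^2≡162, 968^4≡1031, 968^8≡34, 968^16≡1156, 968^32≡47, 968^64≡882, 968^128≡302, 968^256≡968 (mod 1327).
968^332 = 968^(256+64+8+4) ≡ 302 (mod 1327).
Check: 302² = 91204 ≡ 968 (mod 1327). The two roots are 302 and 1025.

302, 1025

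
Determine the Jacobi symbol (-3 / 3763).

First reduce: -3 ≡ 3760 (mod 3763).
Pull out 2^4: since 3763 ≡ 3 (mod 8), (2/3763) = -1, so (2/3763)^4 = +1.
Reciprocity: 235 ≡ 3 and 3763 ≡ 3 (mod 4), so (235/3763) = −(3763/235).
Reduce top mod 235: now compute (3/235).
Reciprocity: 3 ≡ 3 and 235 ≡ 3 (mod 4), so (3/235) = −(235/3).
Reduce top mod 3: now compute (1/3).
Reached (1/3) = 1. Collecting the sign flips along the way, the symbol is +1.

1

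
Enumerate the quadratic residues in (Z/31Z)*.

1,2,4,5,7,8,9,10,14,16,18,19,20,25,28

Square k = 1,…,15 (k and 31−k give the same square):
1²=1, 2²=4, 3²=9, 4²=16, 5²=25, 6²≡5, 7²≡18, 8²≡2, 9²≡19, 10²≡7, 11²≡28, 12²≡20, 13²≡14, 14²≡10, 15²≡8 (mod 31).
So the quadratic residues mod 31 are {1, 2, 4, 5, 7, 8, 9, 10, 14, 16, 18, 19, 20, 25, 28}.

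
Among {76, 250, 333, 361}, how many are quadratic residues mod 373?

(76/373) = -1 → non-residue.
(250/373) = +1 → QR.
(333/373) = +1 → QR.
(361/373) = +1 → QR.
Total quadratic residues among the 4: 3.

3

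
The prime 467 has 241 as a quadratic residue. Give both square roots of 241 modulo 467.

107, 360

Since 467 ≡ 3 (mod 4), a square root of 241 is 241^((467+1)/4) = 241^117 mod 467.
Repeated squaring: 241^2≡173, 241^4≡41, 241^8≡280, 241^16≡411, 241^32≡334, 241^64≡410 (mod 467).
241^117 = 241^(64+32+16+4+1) ≡ 360 (mod 467).
Check: 360² = 129600 ≡ 241 (mod 467). The two roots are 107 and 360.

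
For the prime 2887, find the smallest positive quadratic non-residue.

(2/2887) = +1, so 2 is a residue.
(3/2887) = −1, so 3 is the smallest positive non-residue mod 2887.

3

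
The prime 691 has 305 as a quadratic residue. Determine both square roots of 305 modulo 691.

334, 357

Since 691 ≡ 3 (mod 4), a square root of 305 is 305^((691+1)/4) = 305^173 mod 691.
Repeated squaring: 305^2≡431, 305^4≡573, 305^8≡104, 305^16≡451, 305^32≡247, 305^64≡201, 305^128≡323 (mod 691).
305^173 = 305^(128+32+8+4+1) ≡ 357 (mod 691).
Check: 357² = 127449 ≡ 305 (mod 691). The two roots are 334 and 357.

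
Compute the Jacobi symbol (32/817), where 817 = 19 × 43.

Pull out 2^5: since 817 ≡ 1 (mod 8), (2/817) = +1, so (2/817)^5 = +1.
Reached (1/817) = 1. Collecting the sign flips along the way, the symbol is +1.

1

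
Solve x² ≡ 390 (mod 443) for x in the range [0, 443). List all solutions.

Since 443 ≡ 3 (mod 4), a square root of 390 is 390^((443+1)/4) = 390^111 mod 443.
Repeated squaring: 390^2≡151, 390^4≡208, 390^8≡293, 390^16≡350, 390^32≡232, 390^64≡221 (mod 443).
390^111 = 390^(64+32+8+4+2+1) ≡ 89 (mod 443).
Check: 89² = 7921 ≡ 390 (mod 443). The two roots are 89 and 354.

89, 354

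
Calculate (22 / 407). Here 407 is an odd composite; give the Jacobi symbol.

0

Pull out 2: since 407 ≡ 7 (mod 8), (2/407) = +1.
Reciprocity: 11 ≡ 3 and 407 ≡ 3 (mod 4), so (11/407) = −(407/11).
Reduce top mod 11: now compute (0/11).
Top reduces to 0: gcd > 1, so the symbol is 0.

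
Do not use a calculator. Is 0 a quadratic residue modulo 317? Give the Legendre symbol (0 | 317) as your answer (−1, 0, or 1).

0

Top reduces to 0: gcd > 1, so the symbol is 0.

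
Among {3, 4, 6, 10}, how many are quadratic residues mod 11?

2

(3/11) = +1 → QR.
(4/11) = +1 → QR.
(6/11) = -1 → non-residue.
(10/11) = -1 → non-residue.
Total quadratic residues among the 4: 2.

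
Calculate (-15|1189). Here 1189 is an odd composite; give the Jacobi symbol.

First reduce: -15 ≡ 1174 (mod 1189).
Pull out 2: since 1189 ≡ 5 (mod 8), (2/1189) = -1.
Reciprocity: 587 ≡ 3 and 1189 ≡ 1 (mod 4), so (587/1189) = +(1189/587).
Reduce top mod 587: now compute (15/587).
Reciprocity: 15 ≡ 3 and 587 ≡ 3 (mod 4), so (15/587) = −(587/15).
Reduce top mod 15: now compute (2/15).
Pull out 2: since 15 ≡ 7 (mod 8), (2/15) = +1.
Reached (1/15) = 1. Collecting the sign flips along the way, the symbol is +1.

1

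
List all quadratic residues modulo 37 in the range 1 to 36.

Square k = 1,…,18 (k and 37−k give the same square):
1²=1, 2²=4, 3²=9, 4²=16, 5²=25, 6²=36, 7²≡12, 8²≡27, 9²≡7, 10²≡26, 11²≡10, 12²≡33, 13²≡21, 14²≡11, 15²≡3, 16²≡34, 17²≡30, 18²≡28 (mod 37).
So the quadratic residues mod 37 are {1, 3, 4, 7, 9, 10, 11, 12, 16, 21, 25, 26, 27, 28, 30, 33, 34, 36}.

1, 3, 4, 7, 9, 10, 11, 12, 16, 21, 25, 26, 27, 28, 30, 33, 34, 36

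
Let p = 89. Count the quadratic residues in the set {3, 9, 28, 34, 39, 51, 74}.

(3/89) = -1 → non-residue.
(9/89) = +1 → QR.
(28/89) = -1 → non-residue.
(34/89) = +1 → QR.
(39/89) = +1 → QR.
(51/89) = -1 → non-residue.
(74/89) = -1 → non-residue.
Total quadratic residues among the 7: 3.

3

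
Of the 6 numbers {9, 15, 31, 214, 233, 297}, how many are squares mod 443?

(9/443) = +1 → QR.
(15/443) = -1 → non-residue.
(31/443) = -1 → non-residue.
(214/443) = -1 → non-residue.
(233/443) = +1 → QR.
(297/443) = -1 → non-residue.
Total quadratic residues among the 6: 2.

2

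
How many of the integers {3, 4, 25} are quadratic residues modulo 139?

(3/139) = -1 → non-residue.
(4/139) = +1 → QR.
(25/139) = +1 → QR.
Total quadratic residues among the 3: 2.

2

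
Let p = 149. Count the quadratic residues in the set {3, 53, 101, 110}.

2

(3/149) = -1 → non-residue.
(53/149) = +1 → QR.
(101/149) = -1 → non-residue.
(110/149) = +1 → QR.
Total quadratic residues among the 4: 2.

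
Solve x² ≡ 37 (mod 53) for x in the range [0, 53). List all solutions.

53 ≡ 1 (mod 4), so we find a root by search.
Trying successive values, 14² = 196 ≡ 37 (mod 53). The other root is 53 − 14 = 39.

14, 39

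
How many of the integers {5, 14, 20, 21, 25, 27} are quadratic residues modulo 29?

(5/29) = +1 → QR.
(14/29) = -1 → non-residue.
(20/29) = +1 → QR.
(21/29) = -1 → non-residue.
(25/29) = +1 → QR.
(27/29) = -1 → non-residue.
Total quadratic residues among the 6: 3.

3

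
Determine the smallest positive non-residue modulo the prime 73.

(2/73) = +1, so 2 is a residue.
(3/73) = +1, so 3 is a residue.
(4/73) = +1, so 4 is a residue.
(5/73) = −1, so 5 is the smallest positive non-residue mod 73.

5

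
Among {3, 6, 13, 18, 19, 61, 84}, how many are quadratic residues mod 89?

2

(3/89) = -1 → non-residue.
(6/89) = -1 → non-residue.
(13/89) = -1 → non-residue.
(18/89) = +1 → QR.
(19/89) = -1 → non-residue.
(61/89) = -1 → non-residue.
(84/89) = +1 → QR.
Total quadratic residues among the 7: 2.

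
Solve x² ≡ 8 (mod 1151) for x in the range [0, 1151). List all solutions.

96, 1055

Since 1151 ≡ 3 (mod 4), a square root of 8 is 8^((1151+1)/4) = 8^288 mod 1151.
Repeated squaring: 8^2≡64, 8^4≡643, 8^8≡240, 8^16≡50, 8^32≡198, 8^64≡70, 8^128≡296, 8^256≡140 (mod 1151).
8^288 = 8^(256+32) ≡ 96 (mod 1151).
Check: 96² = 9216 ≡ 8 (mod 1151). The two roots are 96 and 1055.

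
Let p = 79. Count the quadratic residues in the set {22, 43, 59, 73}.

(22/79) = +1 → QR.
(43/79) = -1 → non-residue.
(59/79) = -1 → non-residue.
(73/79) = +1 → QR.
Total quadratic residues among the 4: 2.

2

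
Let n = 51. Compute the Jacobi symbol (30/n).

Pull out 2: since 51 ≡ 3 (mod 8), (2/51) = -1.
Reciprocity: 15 ≡ 3 and 51 ≡ 3 (mod 4), so (15/51) = −(51/15).
Reduce top mod 15: now compute (6/15).
Pull out 2: since 15 ≡ 7 (mod 8), (2/15) = +1.
Reciprocity: 3 ≡ 3 and 15 ≡ 3 (mod 4), so (3/15) = −(15/3).
Reduce top mod 3: now compute (0/3).
Top reduces to 0: gcd > 1, so the symbol is 0.

0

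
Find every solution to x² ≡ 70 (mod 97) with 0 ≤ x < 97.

97 ≡ 1 (mod 4), so we find a root by search.
Trying successive values, 19² = 361 ≡ 70 (mod 97). The other root is 97 − 19 = 78.

19, 78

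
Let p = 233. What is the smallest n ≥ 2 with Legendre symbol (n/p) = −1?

3

(2/233) = +1, so 2 is a residue.
(3/233) = −1, so 3 is the smallest positive non-residue mod 233.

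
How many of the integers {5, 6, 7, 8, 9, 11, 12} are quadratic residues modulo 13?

2

(5/13) = -1 → non-residue.
(6/13) = -1 → non-residue.
(7/13) = -1 → non-residue.
(8/13) = -1 → non-residue.
(9/13) = +1 → QR.
(11/13) = -1 → non-residue.
(12/13) = +1 → QR.
Total quadratic residues among the 7: 2.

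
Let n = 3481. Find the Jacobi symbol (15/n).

1

Reciprocity: 15 ≡ 3 and 3481 ≡ 1 (mod 4), so (15/3481) = +(3481/15).
Reduce top mod 15: now compute (1/15).
Reached (1/15) = 1. Collecting the sign flips along the way, the symbol is +1.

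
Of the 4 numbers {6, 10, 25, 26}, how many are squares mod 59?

(6/59) = -1 → non-residue.
(10/59) = -1 → non-residue.
(25/59) = +1 → QR.
(26/59) = +1 → QR.
Total quadratic residues among the 4: 2.

2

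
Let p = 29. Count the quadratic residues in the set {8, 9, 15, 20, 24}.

3

(8/29) = -1 → non-residue.
(9/29) = +1 → QR.
(15/29) = -1 → non-residue.
(20/29) = +1 → QR.
(24/29) = +1 → QR.
Total quadratic residues among the 5: 3.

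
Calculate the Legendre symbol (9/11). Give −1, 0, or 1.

Reciprocity: 9 ≡ 1 and 11 ≡ 3 (mod 4), so (9/11) = +(11/9).
Reduce top mod 9: now compute (2/9).
Pull out 2: since 9 ≡ 1 (mod 8), (2/9) = +1.
Reached (1/9) = 1. Collecting the sign flips along the way, the symbol is +1.

1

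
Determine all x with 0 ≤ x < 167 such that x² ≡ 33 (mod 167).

Since 167 ≡ 3 (mod 4), a square root of 33 is 33^((167+1)/4) = 33^42 mod 167.
Repeated squaring: 33^2≡87, 33^4≡54, 33^8≡77, 33^16≡84, 33^32≡42 (mod 167).
33^42 = 33^(32+8+2) ≡ 130 (mod 167).
Check: 130² = 16900 ≡ 33 (mod 167). The two roots are 37 and 130.

37, 130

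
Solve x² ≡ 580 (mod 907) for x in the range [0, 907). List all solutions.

418, 489

Since 907 ≡ 3 (mod 4), a square root of 580 is 580^((907+1)/4) = 580^227 mod 907.
Repeated squaring: 580^2≡810, 580^4≡339, 580^8≡639, 580^16≡171, 580^32≡217, 580^64≡832, 580^128≡183 (mod 907).
580^227 = 580^(128+64+32+2+1) ≡ 418 (mod 907).
Check: 418² = 174724 ≡ 580 (mod 907). The two roots are 418 and 489.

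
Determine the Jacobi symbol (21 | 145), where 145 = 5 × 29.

Reciprocity: 21 ≡ 1 and 145 ≡ 1 (mod 4), so (21/145) = +(145/21).
Reduce top mod 21: now compute (19/21).
Reciprocity: 19 ≡ 3 and 21 ≡ 1 (mod 4), so (19/21) = +(21/19).
Reduce top mod 19: now compute (2/19).
Pull out 2: since 19 ≡ 3 (mod 8), (2/19) = -1.
Reached (1/19) = 1. Collecting the sign flips along the way, the symbol is -1.

-1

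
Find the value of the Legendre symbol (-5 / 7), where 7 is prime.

Euler's criterion: (-5/7) ≡ 2^3 (mod 7).
2^2 ≡ 4 (mod 7)
2^3 = 2^(2+1) ≡ 1 (mod 7).
Result is 1, so (-5/7) = 1.

1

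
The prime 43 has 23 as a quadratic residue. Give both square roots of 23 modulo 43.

18, 25

Since 43 ≡ 3 (mod 4), a square root of 23 is 23^((43+1)/4) = 23^11 mod 43.
Repeated squaring: 23^2≡13, 23^4≡40, 23^8≡9 (mod 43).
23^11 = 23^(8+2+1) ≡ 25 (mod 43).
Check: 25² = 625 ≡ 23 (mod 43). The two roots are 18 and 25.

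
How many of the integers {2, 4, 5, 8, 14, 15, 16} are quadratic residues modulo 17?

(2/17) = +1 → QR.
(4/17) = +1 → QR.
(5/17) = -1 → non-residue.
(8/17) = +1 → QR.
(14/17) = -1 → non-residue.
(15/17) = +1 → QR.
(16/17) = +1 → QR.
Total quadratic residues among the 7: 5.

5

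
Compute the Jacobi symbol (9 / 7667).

Reciprocity: 9 ≡ 1 and 7667 ≡ 3 (mod 4), so (9/7667) = +(7667/9).
Reduce top mod 9: now compute (8/9).
Pull out 2^3: since 9 ≡ 1 (mod 8), (2/9) = +1, so (2/9)^3 = +1.
Reached (1/9) = 1. Collecting the sign flips along the way, the symbol is +1.

1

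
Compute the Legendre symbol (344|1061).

1

Euler's criterion: (344/1061) ≡ 344^530 (mod 1061).
344^2 ≡ 565 (mod 1061)
344^4 ≡ 925 (mod 1061)
344^8 ≡ 459 (mod 1061)
344^16 ≡ 603 (mod 1061)
344^32 ≡ 747 (mod 1061)
344^64 ≡ 984 (mod 1061)
344^128 ≡ 624 (mod 1061)
344^256 ≡ 1050 (mod 1061)
344^512 ≡ 121 (mod 1061)
344^530 = 344^(512+16+2) ≡ 1 (mod 1061).
Result is 1, so (344/1061) = 1.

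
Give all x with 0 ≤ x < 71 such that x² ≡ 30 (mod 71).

32, 39

Since 71 ≡ 3 (mod 4), a square root of 30 is 30^((71+1)/4) = 30^18 mod 71.
Repeated squaring: 30^2≡48, 30^4≡32, 30^8≡30, 30^16≡48 (mod 71).
30^18 = 30^(16+2) ≡ 32 (mod 71).
Check: 32² = 1024 ≡ 30 (mod 71). The two roots are 32 and 39.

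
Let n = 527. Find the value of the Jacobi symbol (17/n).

Reciprocity: 17 ≡ 1 and 527 ≡ 3 (mod 4), so (17/527) = +(527/17).
Reduce top mod 17: now compute (0/17).
Top reduces to 0: gcd > 1, so the symbol is 0.

0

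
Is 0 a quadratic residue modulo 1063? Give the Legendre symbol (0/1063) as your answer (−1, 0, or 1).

Top reduces to 0: gcd > 1, so the symbol is 0.

0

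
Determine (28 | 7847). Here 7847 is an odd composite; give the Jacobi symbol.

0

Pull out 2^2: since 7847 ≡ 7 (mod 8), (2/7847) = +1, so (2/7847)^2 = +1.
Reciprocity: 7 ≡ 3 and 7847 ≡ 3 (mod 4), so (7/7847) = −(7847/7).
Reduce top mod 7: now compute (0/7).
Top reduces to 0: gcd > 1, so the symbol is 0.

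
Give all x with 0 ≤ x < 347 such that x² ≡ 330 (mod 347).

32, 315

Since 347 ≡ 3 (mod 4), a square root of 330 is 330^((347+1)/4) = 330^87 mod 347.
Repeated squaring: 330^2≡289, 330^4≡241, 330^8≡132, 330^16≡74, 330^32≡271, 330^64≡224 (mod 347).
330^87 = 330^(64+16+4+2+1) ≡ 315 (mod 347).
Check: 315² = 99225 ≡ 330 (mod 347). The two roots are 32 and 315.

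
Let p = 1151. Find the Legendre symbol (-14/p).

-1

First reduce: -14 ≡ 1137 (mod 1151).
Reciprocity: 1137 ≡ 1 and 1151 ≡ 3 (mod 4), so (1137/1151) = +(1151/1137).
Reduce top mod 1137: now compute (14/1137).
Pull out 2: since 1137 ≡ 1 (mod 8), (2/1137) = +1.
Reciprocity: 7 ≡ 3 and 1137 ≡ 1 (mod 4), so (7/1137) = +(1137/7).
Reduce top mod 7: now compute (3/7).
Reciprocity: 3 ≡ 3 and 7 ≡ 3 (mod 4), so (3/7) = −(7/3).
Reduce top mod 3: now compute (1/3).
Reached (1/3) = 1. Collecting the sign flips along the way, the symbol is -1.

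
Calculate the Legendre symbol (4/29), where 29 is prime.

Pull out 2^2: since 29 ≡ 5 (mod 8), (2/29) = -1, so (2/29)^2 = +1.
Reached (1/29) = 1. Collecting the sign flips along the way, the symbol is +1.

1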